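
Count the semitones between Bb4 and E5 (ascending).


Step by step:
Absolute semitone position = octave×12 + chromatic position
Bb4: 4×12 + 10 = 58
E5: 5×12 + 4 = 64
Difference = 64 - 58 = 6
= 6 semitones


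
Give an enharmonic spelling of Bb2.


Working:
Enharmonic notes sound the same pitch but are spelled with different letter names
Bb and A# name the same pitch class
= A#2


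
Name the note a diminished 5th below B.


Working:
A 5th spans 5 letter names, so from B we land on E
A diminished 5th = 6 semitones below B
Spell E at that pitch: E#
= E#


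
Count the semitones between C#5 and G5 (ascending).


Step by step:
Absolute semitone position = octave×12 + chromatic position
C#5: 5×12 + 1 = 61
G5: 5×12 + 7 = 67
Difference = 67 - 61 = 6
= 6 semitones


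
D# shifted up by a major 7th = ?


major 7th: 7 letter names, 11 semitones
Letter: D + 6 → C
Pitch: D# + 11 semitones, spelled as a C → C##
= C##


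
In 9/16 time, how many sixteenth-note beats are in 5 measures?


Working:
Time signature 9/16: the bottom number 16 means the sixteenth note gets one count
The top number 9 means 9 sixteenth-note beats per measure
Total = 9 × 5 measures
= 45 sixteenth-note beats


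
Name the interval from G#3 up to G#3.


Working:
Letter names: G → G spans 1 letter name → a unison
Semitones: G#3 → G#3 = 0 half-steps
A unison of 0 semitones is a perfect unison
= perfect unison


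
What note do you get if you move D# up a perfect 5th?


perfect 5th: 5 letter names, 7 semitones
Letter: D + 4 → A
Pitch: D# + 7 semitones, spelled as an A → A#
= A#


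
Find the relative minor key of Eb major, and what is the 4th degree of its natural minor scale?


Let's work it out.
The relative minor shares the major's key signature and starts on its 6th degree
6th degree = a major 6th above the tonic; a major 6th above Eb is C
→ relative minor of Eb major is C minor
C natural minor scale: C D Eb F G Ab Bb
= C minor; 4th degree = F


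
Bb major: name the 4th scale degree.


Reasoning:
Major scale pattern: W-W-H-W-W-W-H (2-2-1-2-2-2-1 semitones)
Starting from Bb:
  Bb + 2 semitones → C
  C + 2 semitones → D
  D + 1 semitone → Eb
  Eb + 2 semitones → F
  F + 2 semitones → G
  G + 2 semitones → A
  A + 1 semitone → Bb
Scale: Bb C D Eb F G A
Degree 4 = Eb


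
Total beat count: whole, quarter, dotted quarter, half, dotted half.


Reasoning:
Beat values:
  whole = 4 beats
  quarter = 1 beat
  dotted quarter = 1.5 beats
  half = 2 beats
  dotted half = 3 beats
Sum = 4 + 1 + 1.5 + 2 + 3
= 11.5 beats


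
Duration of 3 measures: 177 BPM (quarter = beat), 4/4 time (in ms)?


Reasoning:
Quarter-note beat duration = 60000 / 177 ms
Beats per measure (4/4) = 4
One measure = 4 × 60000 / 177 = 240000 / 177 ms
3 measures = 3 × 240000 / 177 = 720000 / 177
= 4067.8 ms


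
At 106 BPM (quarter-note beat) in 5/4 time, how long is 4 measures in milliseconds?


Let's work it out.
Quarter-note beat duration = 60000 / 106 ms
Beats per measure (5/4) = 5
One measure = 5 × 60000 / 106 = 300000 / 106 ms
4 measures = 4 × 300000 / 106 = 1200000 / 106
= 11320.8 ms


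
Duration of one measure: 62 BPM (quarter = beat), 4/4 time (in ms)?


Reasoning:
Quarter-note beat duration = 60000 / 62 ms
Beats per measure (4/4) = 4
One measure = 4 × 60000 / 62 = 240000 / 62 ms
= 3871.0 ms


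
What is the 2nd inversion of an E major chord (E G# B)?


Step by step:
Root position: E G# B
2nd inversion: move root and 3rd up an octave
Bass note: B
Notes (bottom to top) = B E G#


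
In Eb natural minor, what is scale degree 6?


Solution.
Natural minor scale pattern: W-H-W-W-H-W-W (2-1-2-2-1-2-2 semitones)
Starting from Eb:
  Eb + 2 semitones → F
  F + 1 semitone → Gb
  Gb + 2 semitones → Ab
  Ab + 2 semitones → Bb
  Bb + 1 semitone → Cb
  Cb + 2 semitones → Db
  Db + 2 semitones → Eb
Scale: Eb F Gb Ab Bb Cb Db
Degree 6 = Cb


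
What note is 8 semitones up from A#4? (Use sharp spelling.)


A#4: chromatic position 10 in octave 4 → absolute = 4×12 + 10 = 58
Transpose up 8: 58 + 8 = 66
66 = 5×12 + 6 → F# in octave 5
Result = F#5


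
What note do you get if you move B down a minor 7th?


Let's work it out.
minor 7th: 7 letter names, 10 semitones
Letter: B - 6 → C
Pitch: B - 10 semitones, spelled as a C → C#
= C#


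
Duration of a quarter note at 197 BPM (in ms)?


Working:
One quarter-note beat = 60000 / BPM = 60000 / 197 ms
Duration = 60000 / 197
= 304.6 ms


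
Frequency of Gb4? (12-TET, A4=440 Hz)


f = 440 × 2^(n/12) where n = semitones from A4
Gb4: -3 semitones from A4
f = 440 × 2^(-3/12)
f = 369.99 Hz


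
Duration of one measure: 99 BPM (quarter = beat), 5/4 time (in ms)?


Reasoning:
Quarter-note beat duration = 60000 / 99 ms
Beats per measure (5/4) = 5
One measure = 5 × 60000 / 99 = 300000 / 99 ms
= 3030.3 ms


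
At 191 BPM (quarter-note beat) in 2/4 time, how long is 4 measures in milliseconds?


Working:
Quarter-note beat duration = 60000 / 191 ms
Beats per measure (2/4) = 2
One measure = 2 × 60000 / 191 = 120000 / 191 ms
4 measures = 4 × 120000 / 191 = 480000 / 191
= 2513.1 ms


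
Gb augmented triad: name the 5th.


Augmented triad = root + major 3rd (4 semitones) + augmented 5th (8 semitones)
A triad on Gb stacks thirds, so the chord tones use letter names G-B-D
Root: Gb
Major 3rd above Gb: Bb
Augmented 5th above Gb: D
The 5th = D


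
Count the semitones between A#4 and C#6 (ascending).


Solution.
Absolute semitone position = octave×12 + chromatic position
A#4: 4×12 + 10 = 58
C#6: 6×12 + 1 = 73
Difference = 73 - 58 = 15
= 15 semitones


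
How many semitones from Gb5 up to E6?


Absolute semitone position = octave×12 + chromatic position
Gb5: 5×12 + 6 = 66
E6: 6×12 + 4 = 76
Difference = 76 - 66 = 10
= 10 semitones


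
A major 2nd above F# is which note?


Step by step:
A 2nd spans 2 letter names, so from F we land on G
A major 2nd = 2 semitones above F#
Spell G at that pitch: G#
= G#


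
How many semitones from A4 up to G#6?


Working:
Absolute semitone position = octave×12 + chromatic position
A4: 4×12 + 9 = 57
G#6: 6×12 + 8 = 80
Difference = 80 - 57 = 23
= 23 semitones


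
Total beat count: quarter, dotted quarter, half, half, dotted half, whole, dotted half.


Step by step:
Beat values:
  quarter = 1 beat
  dotted quarter = 1.5 beats
  half = 2 beats
  half = 2 beats
  dotted half = 3 beats
  whole = 4 beats
  dotted half = 3 beats
Sum = 1 + 1.5 + 2 + 2 + 3 + 4 + 3
= 16.5 beats


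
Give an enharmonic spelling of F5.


Enharmonic notes sound the same pitch but are spelled with different letter names
F and Gbb name the same pitch class
= Gbb5


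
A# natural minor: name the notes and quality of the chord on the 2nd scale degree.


A# natural minor scale: A# B# C# D# E# F# G#
Diatonic triad on degree 2 stacks scale notes 2, 4, 6: B# D# F#
B#→D# = 3 semitones; B#→F# = 6 semitones → diminished triad
= B# D# F# (diminished)


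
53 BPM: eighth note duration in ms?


Step by step:
One quarter-note beat = 60000 / BPM = 60000 / 53 ms
Eighth note = 1/2 × quarter note
Duration = 1/2 × 60000 / 53 = 30000 / 53
= 566.0 ms


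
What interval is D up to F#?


Let's work it out.
Letter names: D → F spans 3 letter names → a 3rd
Semitones: D → F# = 4 half-steps
A 3rd of 4 semitones is a major 3rd
= major 3rd


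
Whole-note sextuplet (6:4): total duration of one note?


Reasoning:
Sextuplet: 6 notes occupy the space of 4 whole notes
Space = 4 × 4 = 16 beats
Each sextuplet note = 16 / 6 = 8/3 beats
= 8/3 beats


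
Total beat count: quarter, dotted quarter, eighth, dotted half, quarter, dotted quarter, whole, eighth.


Working:
Beat values:
  quarter = 1 beat
  dotted quarter = 1.5 beats
  eighth = 0.5 beats
  dotted half = 3 beats
  quarter = 1 beat
  dotted quarter = 1.5 beats
  whole = 4 beats
  eighth = 0.5 beats
Sum = 1 + 1.5 + 0.5 + 3 + 1 + 1.5 + 4 + 0.5
= 13 beats


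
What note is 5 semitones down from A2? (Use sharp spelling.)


Let's work it out.
A2: chromatic position 9 in octave 2 → absolute = 2×12 + 9 = 33
Transpose down 5: 33 - 5 = 28
28 = 2×12 + 4 → E in octave 2
Result = E2


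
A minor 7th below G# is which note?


Reasoning:
A 7th spans 7 letter names, so from G we land on A
A minor 7th = 10 semitones below G#
Spell A at that pitch: A#
= A#


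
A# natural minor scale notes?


Working:
Natural minor scale pattern: W-H-W-W-H-W-W (2-1-2-2-1-2-2 semitones)
Starting from A#:
  A# + 2 semitones → B#
  B# + 1 semitone → C#
  C# + 2 semitones → D#
  D# + 2 semitones → E#
  E# + 1 semitone → F#
  F# + 2 semitones → G#
  G# + 2 semitones → A#
Scale = A# B# C# D# E# F# G#


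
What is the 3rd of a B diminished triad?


Reasoning:
Diminished triad = root + minor 3rd (3 semitones) + diminished 5th (6 semitones)
A triad on B stacks thirds, so the chord tones use letter names B-D-F
Root: B
Minor 3rd above B: D
Diminished 5th above B: F
The 3rd = D


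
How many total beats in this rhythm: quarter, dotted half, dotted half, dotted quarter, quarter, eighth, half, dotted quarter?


Let's work it out.
Beat values:
  quarter = 1 beat
  dotted half = 3 beats
  dotted half = 3 beats
  dotted quarter = 1.5 beats
  quarter = 1 beat
  eighth = 0.5 beats
  half = 2 beats
  dotted quarter = 1.5 beats
Sum = 1 + 3 + 3 + 1.5 + 1 + 0.5 + 2 + 1.5
= 13.5 beats


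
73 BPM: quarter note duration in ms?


One quarter-note beat = 60000 / BPM = 60000 / 73 ms
Duration = 60000 / 73
= 821.9 ms


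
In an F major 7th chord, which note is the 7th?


Step by step:
Major 7th chord = root + major 3rd + perfect 5th + major 7th
Seventh chords stack in thirds, so the letter names are F-A-C-E
Root: F
Major 3rd above F: A
Perfect 5th above F: C
Major 7th above F: E
The 7th = E


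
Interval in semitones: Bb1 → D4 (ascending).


Let's work it out.
Absolute semitone position = octave×12 + chromatic position
Bb1: 1×12 + 10 = 22
D4: 4×12 + 2 = 50
Difference = 50 - 22 = 28
= 28 semitones


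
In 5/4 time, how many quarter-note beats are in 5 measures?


Reasoning:
Time signature 5/4: the bottom number 4 means the quarter note gets one count
The top number 5 means 5 quarter-note beats per measure
Total = 5 × 5 measures
= 25 quarter-note beats


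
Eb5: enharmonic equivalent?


Enharmonic notes sound the same pitch but are spelled with different letter names
Eb and D# name the same pitch class
= D#5


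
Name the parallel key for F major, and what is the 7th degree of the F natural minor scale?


Working:
Parallel keys share the same tonic but differ in mode
F major → parallel is F minor
F natural minor scale: F G Ab Bb C Db Eb
= F minor; 7th degree = Eb


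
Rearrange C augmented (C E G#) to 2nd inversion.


Solution.
Root position: C E G#
2nd inversion: move root and 3rd up an octave
Bass note: G#
Notes (bottom to top) = G# C E


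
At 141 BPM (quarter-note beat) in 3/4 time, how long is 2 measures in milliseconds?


Quarter-note beat duration = 60000 / 141 ms
Beats per measure (3/4) = 3
One measure = 3 × 60000 / 141 = 180000 / 141 ms
2 measures = 2 × 180000 / 141 = 360000 / 141
= 2553.2 ms


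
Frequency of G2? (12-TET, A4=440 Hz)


f = 440 × 2^(n/12) where n = semitones from A4
G2: -26 semitones from A4
f = 440 × 2^(-26/12)
f = 98.00 Hz


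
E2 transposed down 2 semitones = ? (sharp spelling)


Let's work it out.
E2: chromatic position 4 in octave 2 → absolute = 2×12 + 4 = 28
Transpose down 2: 28 - 2 = 26
26 = 2×12 + 2 → D in octave 2
Result = D2


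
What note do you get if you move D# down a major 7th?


Working:
major 7th: 7 letter names, 11 semitones
Letter: D - 6 → E
Pitch: D# - 11 semitones, spelled as an E → E
= E


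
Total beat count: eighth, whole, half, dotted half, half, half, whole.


Working:
Beat values:
  eighth = 0.5 beats
  whole = 4 beats
  half = 2 beats
  dotted half = 3 beats
  half = 2 beats
  half = 2 beats
  whole = 4 beats
Sum = 0.5 + 4 + 2 + 3 + 2 + 2 + 4
= 17.5 beats


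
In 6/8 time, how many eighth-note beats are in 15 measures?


Time signature 6/8: the bottom number 8 means the eighth note gets one count
The top number 6 means 6 eighth-note beats per measure
Total = 6 × 15 measures
= 90 eighth-note beats


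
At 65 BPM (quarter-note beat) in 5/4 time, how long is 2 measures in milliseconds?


Quarter-note beat duration = 60000 / 65 ms
Beats per measure (5/4) = 5
One measure = 5 × 60000 / 65 = 300000 / 65 ms
2 measures = 2 × 300000 / 65 = 600000 / 65
= 9230.8 ms


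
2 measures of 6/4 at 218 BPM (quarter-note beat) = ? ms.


Let's work it out.
Quarter-note beat duration = 60000 / 218 ms
Beats per measure (6/4) = 6
One measure = 6 × 60000 / 218 = 360000 / 218 ms
2 measures = 2 × 360000 / 218 = 720000 / 218
= 3302.8 ms


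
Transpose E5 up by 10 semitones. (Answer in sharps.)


Reasoning:
E5: chromatic position 4 in octave 5 → absolute = 5×12 + 4 = 64
Transpose up 10: 64 + 10 = 74
74 = 6×12 + 2 → D in octave 6
Result = D6


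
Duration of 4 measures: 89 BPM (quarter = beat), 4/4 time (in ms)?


Step by step:
Quarter-note beat duration = 60000 / 89 ms
Beats per measure (4/4) = 4
One measure = 4 × 60000 / 89 = 240000 / 89 ms
4 measures = 4 × 240000 / 89 = 960000 / 89
= 10786.5 ms


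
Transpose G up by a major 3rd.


major 3rd: 3 letter names, 4 semitones
Letter: G + 2 → B
Pitch: G + 4 semitones, spelled as a B → B
= B


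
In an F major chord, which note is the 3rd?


Major triad = root + major 3rd (4 semitones) + perfect 5th (7 semitones)
A triad on F stacks thirds, so the chord tones use letter names F-A-C
Root: F
Major 3rd above F: A
Perfect 5th above F: C
The 3rd = A


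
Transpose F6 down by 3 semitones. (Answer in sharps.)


Solution.
F6: chromatic position 5 in octave 6 → absolute = 6×12 + 5 = 77
Transpose down 3: 77 - 3 = 74
74 = 6×12 + 2 → D in octave 6
Result = D6


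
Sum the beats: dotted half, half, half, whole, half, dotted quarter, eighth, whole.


Solution.
Beat values:
  dotted half = 3 beats
  half = 2 beats
  half = 2 beats
  whole = 4 beats
  half = 2 beats
  dotted quarter = 1.5 beats
  eighth = 0.5 beats
  whole = 4 beats
Sum = 3 + 2 + 2 + 4 + 2 + 1.5 + 0.5 + 4
= 19 beats


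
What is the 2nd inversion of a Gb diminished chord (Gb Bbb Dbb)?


Working:
Root position: Gb Bbb Dbb
2nd inversion: move root and 3rd up an octave
Bass note: Dbb
Notes (bottom to top) = Dbb Gb Bbb


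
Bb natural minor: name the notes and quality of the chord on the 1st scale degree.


Let's work it out.
Bb natural minor scale: Bb C Db Eb F Gb Ab
Diatonic triad on degree 1 stacks scale notes 1, 3, 5: Bb Db F
Bb→Db = 3 semitones; Bb→F = 7 semitones → minor triad
= Bb Db F (minor)


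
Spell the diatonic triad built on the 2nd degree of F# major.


Working:
F# major scale: F# G# A# B C# D# E#
Diatonic triad on degree 2 stacks scale notes 2, 4, 6: G# B D#
G#→B = 3 semitones; G#→D# = 7 semitones → minor triad
= G# B D# (minor)


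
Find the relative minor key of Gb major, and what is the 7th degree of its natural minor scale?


The relative minor shares the major's key signature and starts on its 6th degree
6th degree = a major 6th above the tonic; a major 6th above Gb is Eb
→ relative minor of Gb major is Eb minor
Eb natural minor scale: Eb F Gb Ab Bb Cb Db
= Eb minor; 7th degree = Db


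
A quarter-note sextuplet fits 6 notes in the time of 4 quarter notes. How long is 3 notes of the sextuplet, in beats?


Working:
Sextuplet: 6 notes occupy the space of 4 quarter notes
Space = 4 × 1 = 4 beats
Each sextuplet note = 4 / 6 = 2/3 beats
3 notes = 3 × 2/3 = 2
= 2 beats


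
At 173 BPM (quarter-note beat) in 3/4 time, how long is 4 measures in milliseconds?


Reasoning:
Quarter-note beat duration = 60000 / 173 ms
Beats per measure (3/4) = 3
One measure = 3 × 60000 / 173 = 180000 / 173 ms
4 measures = 4 × 180000 / 173 = 720000 / 173
= 4161.8 ms


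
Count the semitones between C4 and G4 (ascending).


Working:
Absolute semitone position = octave×12 + chromatic position
C4: 4×12 + 0 = 48
G4: 4×12 + 7 = 55
Difference = 55 - 48 = 7
= 7 semitones


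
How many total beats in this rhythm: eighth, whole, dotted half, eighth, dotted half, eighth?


Beat values:
  eighth = 0.5 beats
  whole = 4 beats
  dotted half = 3 beats
  eighth = 0.5 beats
  dotted half = 3 beats
  eighth = 0.5 beats
Sum = 0.5 + 4 + 3 + 0.5 + 3 + 0.5
= 11.5 beats


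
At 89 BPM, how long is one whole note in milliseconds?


Reasoning:
One quarter-note beat = 60000 / BPM = 60000 / 89 ms
Whole note = 4 × quarter note
Duration = 4 × 60000 / 89 = 240000 / 89
= 2696.6 ms


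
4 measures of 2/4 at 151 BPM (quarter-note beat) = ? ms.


Quarter-note beat duration = 60000 / 151 ms
Beats per measure (2/4) = 2
One measure = 2 × 60000 / 151 = 120000 / 151 ms
4 measures = 4 × 120000 / 151 = 480000 / 151
= 3178.8 ms


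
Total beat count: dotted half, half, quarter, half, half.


Step by step:
Beat values:
  dotted half = 3 beats
  half = 2 beats
  quarter = 1 beat
  half = 2 beats
  half = 2 beats
Sum = 3 + 2 + 1 + 2 + 2
= 10 beats


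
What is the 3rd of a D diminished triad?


Reasoning:
Diminished triad = root + minor 3rd (3 semitones) + diminished 5th (6 semitones)
A triad on D stacks thirds, so the chord tones use letter names D-F-A
Root: D
Minor 3rd above D: F
Diminished 5th above D: Ab
The 3rd = F


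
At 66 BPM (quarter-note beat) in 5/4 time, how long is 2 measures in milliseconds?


Let's work it out.
Quarter-note beat duration = 60000 / 66 ms
Beats per measure (5/4) = 5
One measure = 5 × 60000 / 66 = 300000 / 66 ms
2 measures = 2 × 300000 / 66 = 600000 / 66
= 9090.9 ms


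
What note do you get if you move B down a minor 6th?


Solution.
minor 6th: 6 letter names, 8 semitones
Letter: B - 5 → D
Pitch: B - 8 semitones, spelled as a D → D#
= D#


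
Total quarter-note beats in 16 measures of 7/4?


Let's work it out.
Time signature 7/4: the bottom number 4 means the quarter note gets one count
The top number 7 means 7 quarter-note beats per measure
Total = 7 × 16 measures
= 112 quarter-note beats


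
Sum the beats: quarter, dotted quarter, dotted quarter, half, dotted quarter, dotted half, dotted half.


Working:
Beat values:
  quarter = 1 beat
  dotted quarter = 1.5 beats
  dotted quarter = 1.5 beats
  half = 2 beats
  dotted quarter = 1.5 beats
  dotted half = 3 beats
  dotted half = 3 beats
Sum = 1 + 1.5 + 1.5 + 2 + 1.5 + 3 + 3
= 13.5 beats


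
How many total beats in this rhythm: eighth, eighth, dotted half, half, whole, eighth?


Solution.
Beat values:
  eighth = 0.5 beats
  eighth = 0.5 beats
  dotted half = 3 beats
  half = 2 beats
  whole = 4 beats
  eighth = 0.5 beats
Sum = 0.5 + 0.5 + 3 + 2 + 4 + 0.5
= 10.5 beats


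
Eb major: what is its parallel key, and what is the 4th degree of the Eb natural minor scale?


Parallel keys share the same tonic but differ in mode
Eb major → parallel is Eb minor
Eb natural minor scale: Eb F Gb Ab Bb Cb Db
= Eb minor; 4th degree = Ab


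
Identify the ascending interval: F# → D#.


Solution.
Letter names: F → D spans 6 letter names → a 6th
Semitones: F# → D# = 9 half-steps
A 6th of 9 semitones is a major 6th
= major 6th


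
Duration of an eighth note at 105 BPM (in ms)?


Working:
One quarter-note beat = 60000 / BPM = 60000 / 105 ms
Eighth note = 1/2 × quarter note
Duration = 1/2 × 60000 / 105 = 30000 / 105
= 285.7 ms


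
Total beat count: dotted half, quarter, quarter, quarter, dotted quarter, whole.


Beat values:
  dotted half = 3 beats
  quarter = 1 beat
  quarter = 1 beat
  quarter = 1 beat
  dotted quarter = 1.5 beats
  whole = 4 beats
Sum = 3 + 1 + 1 + 1 + 1.5 + 4
= 11.5 beats


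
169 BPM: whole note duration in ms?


Reasoning:
One quarter-note beat = 60000 / BPM = 60000 / 169 ms
Whole note = 4 × quarter note
Duration = 4 × 60000 / 169 = 240000 / 169
= 1420.1 ms


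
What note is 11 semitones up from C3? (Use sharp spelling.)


Step by step:
C3: chromatic position 0 in octave 3 → absolute = 3×12 + 0 = 36
Transpose up 11: 36 + 11 = 47
47 = 3×12 + 11 → B in octave 3
Result = B3


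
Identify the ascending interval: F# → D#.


Let's work it out.
Letter names: F → D spans 6 letter names → a 6th
Semitones: F# → D# = 9 half-steps
A 6th of 9 semitones is a major 6th
= major 6th


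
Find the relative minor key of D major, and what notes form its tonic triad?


The relative minor shares the major's key signature and starts on its 6th degree
6th degree = a major 6th above the tonic; a major 6th above D is B
→ relative minor of D major is B minor
Tonic triad of B minor = root + minor 3rd + perfect 5th = B D F#
= B minor; triad = B D F#


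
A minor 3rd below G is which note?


A 3rd spans 3 letter names, so from G we land on E
A minor 3rd = 3 semitones below G
Spell E at that pitch: E
= E


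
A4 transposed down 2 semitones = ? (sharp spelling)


Step by step:
A4: chromatic position 9 in octave 4 → absolute = 4×12 + 9 = 57
Transpose down 2: 57 - 2 = 55
55 = 4×12 + 7 → G in octave 4
Result = G4


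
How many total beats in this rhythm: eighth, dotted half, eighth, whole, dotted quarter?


Working:
Beat values:
  eighth = 0.5 beats
  dotted half = 3 beats
  eighth = 0.5 beats
  whole = 4 beats
  dotted quarter = 1.5 beats
Sum = 0.5 + 3 + 0.5 + 4 + 1.5
= 9.5 beats


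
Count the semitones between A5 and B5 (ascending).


Let's work it out.
Absolute semitone position = octave×12 + chromatic position
A5: 5×12 + 9 = 69
B5: 5×12 + 11 = 71
Difference = 71 - 69 = 2
= 2 semitones


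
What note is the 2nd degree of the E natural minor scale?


Let's work it out.
Natural minor scale pattern: W-H-W-W-H-W-W (2-1-2-2-1-2-2 semitones)
Starting from E:
  E + 2 semitones → F#
  F# + 1 semitone → G
  G + 2 semitones → A
  A + 2 semitones → B
  B + 1 semitone → C
  C + 2 semitones → D
  D + 2 semitones → E
Scale: E F# G A B C D
Degree 2 = F#


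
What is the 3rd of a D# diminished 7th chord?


Reasoning:
Diminished 7th chord = root + minor 3rd + diminished 5th + diminished 7th
Seventh chords stack in thirds, so the letter names are D-F-A-C
Root: D#
Minor 3rd above D#: F#
Diminished 5th above D#: A
Diminished 7th above D#: C
The 3rd = F#


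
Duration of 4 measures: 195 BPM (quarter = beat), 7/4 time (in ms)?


Let's work it out.
Quarter-note beat duration = 60000 / 195 ms
Beats per measure (7/4) = 7
One measure = 7 × 60000 / 195 = 420000 / 195 ms
4 measures = 4 × 420000 / 195 = 1680000 / 195
= 8615.4 ms


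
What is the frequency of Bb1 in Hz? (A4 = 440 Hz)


f = 440 × 2^(n/12) where n = semitones from A4
Bb1: -35 semitones from A4
f = 440 × 2^(-35/12)
f = 58.27 Hz


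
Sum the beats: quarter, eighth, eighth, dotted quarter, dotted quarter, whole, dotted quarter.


Reasoning:
Beat values:
  quarter = 1 beat
  eighth = 0.5 beats
  eighth = 0.5 beats
  dotted quarter = 1.5 beats
  dotted quarter = 1.5 beats
  whole = 4 beats
  dotted quarter = 1.5 beats
Sum = 1 + 0.5 + 0.5 + 1.5 + 1.5 + 4 + 1.5
= 10.5 beats


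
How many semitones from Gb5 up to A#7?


Let's work it out.
Absolute semitone position = octave×12 + chromatic position
Gb5: 5×12 + 6 = 66
A#7: 7×12 + 10 = 94
Difference = 94 - 66 = 28
= 28 semitones


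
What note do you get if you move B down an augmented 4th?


augmented 4th: 4 letter names, 6 semitones
Letter: B - 3 → F
Pitch: B - 6 semitones, spelled as an F → F
= F


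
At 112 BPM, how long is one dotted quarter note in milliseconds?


Solution.
One quarter-note beat = 60000 / BPM = 60000 / 112 ms
Dotted quarter note = 3/2 × quarter note
Duration = 3/2 × 60000 / 112 = 90000 / 112
= 803.6 ms


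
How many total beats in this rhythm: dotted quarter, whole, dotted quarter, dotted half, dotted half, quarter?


Let's work it out.
Beat values:
  dotted quarter = 1.5 beats
  whole = 4 beats
  dotted quarter = 1.5 beats
  dotted half = 3 beats
  dotted half = 3 beats
  quarter = 1 beat
Sum = 1.5 + 4 + 1.5 + 3 + 3 + 1
= 14 beats


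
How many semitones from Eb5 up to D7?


Let's work it out.
Absolute semitone position = octave×12 + chromatic position
Eb5: 5×12 + 3 = 63
D7: 7×12 + 2 = 86
Difference = 86 - 63 = 23
= 23 semitones


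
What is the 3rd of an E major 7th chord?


Solution.
Major 7th chord = root + major 3rd + perfect 5th + major 7th
Seventh chords stack in thirds, so the letter names are E-G-B-D
Root: E
Major 3rd above E: G#
Perfect 5th above E: B
Major 7th above E: D#
The 3rd = G#


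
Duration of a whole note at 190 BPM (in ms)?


Solution.
One quarter-note beat = 60000 / BPM = 60000 / 190 ms
Whole note = 4 × quarter note
Duration = 4 × 60000 / 190 = 240000 / 190
= 1263.2 ms


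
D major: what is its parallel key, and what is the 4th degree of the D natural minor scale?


Working:
Parallel keys share the same tonic but differ in mode
D major → parallel is D minor
D natural minor scale: D E F G A Bb C
= D minor; 4th degree = G


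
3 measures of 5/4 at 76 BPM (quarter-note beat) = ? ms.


Let's work it out.
Quarter-note beat duration = 60000 / 76 ms
Beats per measure (5/4) = 5
One measure = 5 × 60000 / 76 = 300000 / 76 ms
3 measures = 3 × 300000 / 76 = 900000 / 76
= 11842.1 ms


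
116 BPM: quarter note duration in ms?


Working:
One quarter-note beat = 60000 / BPM = 60000 / 116 ms
Duration = 60000 / 116
= 517.2 ms


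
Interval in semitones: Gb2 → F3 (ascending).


Let's work it out.
Absolute semitone position = octave×12 + chromatic position
Gb2: 2×12 + 6 = 30
F3: 3×12 + 5 = 41
Difference = 41 - 30 = 11
= 11 semitones


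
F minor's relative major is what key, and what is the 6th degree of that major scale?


The relative major shares the key signature and is a minor 3rd above the minor tonic
A minor 3rd above F is Ab
→ relative major of F minor is Ab major
Ab major scale: Ab Bb C Db Eb F G
= Ab major; 6th degree = F


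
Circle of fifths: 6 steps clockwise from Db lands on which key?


Step by step:
Each clockwise step on the circle of fifths moves up a perfect 5th
From Db: Db → Ab → Eb → Bb → F → C → G
= G


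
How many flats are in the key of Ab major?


Flat major keys: C(0), F(1), Bb(2), Eb(3), Ab(4), Db(5), Gb(6), Cb(7)
Ab major has 4 flats
Order of flats: Bb Eb Ab Db Gb Cb Fb → first 4: Bb, Eb, Ab, Db
= 4 flats


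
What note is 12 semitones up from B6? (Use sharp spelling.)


Reasoning:
B6: chromatic position 11 in octave 6 → absolute = 6×12 + 11 = 83
Transpose up 12: 83 + 12 = 95
95 = 7×12 + 11 → B in octave 7
Result = B7


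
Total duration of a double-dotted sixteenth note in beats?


Step by step:
Base sixteenth note = 1/4 beats
Dot 1 adds half the previous value: +1/8
Dot 2 adds half the previous value: +1/16
One double-dotted sixteenth = 1/4 + 1/8 + 1/16 = 7/16
= 7/16 beats


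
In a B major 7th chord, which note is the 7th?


Reasoning:
Major 7th chord = root + major 3rd + perfect 5th + major 7th
Seventh chords stack in thirds, so the letter names are B-D-F-A
Root: B
Major 3rd above B: D#
Perfect 5th above B: F#
Major 7th above B: A#
The 7th = A#


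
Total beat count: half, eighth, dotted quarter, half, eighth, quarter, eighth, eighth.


Solution.
Beat values:
  half = 2 beats
  eighth = 0.5 beats
  dotted quarter = 1.5 beats
  half = 2 beats
  eighth = 0.5 beats
  quarter = 1 beat
  eighth = 0.5 beats
  eighth = 0.5 beats
Sum = 2 + 0.5 + 1.5 + 2 + 0.5 + 1 + 0.5 + 0.5
= 8.5 beats


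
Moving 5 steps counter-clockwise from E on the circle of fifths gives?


Each counter-clockwise step moves down a perfect 5th (= up a perfect 4th)
From E: E → A → D → G → C → F
= F


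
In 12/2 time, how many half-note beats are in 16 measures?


Time signature 12/2: the bottom number 2 means the half note gets one count
The top number 12 means 12 half-note beats per measure
Total = 12 × 16 measures
= 192 half-note beats


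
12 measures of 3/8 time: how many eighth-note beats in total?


Solution.
Time signature 3/8: the bottom number 8 means the eighth note gets one count
The top number 3 means 3 eighth-note beats per measure
Total = 3 × 12 measures
= 36 eighth-note beats


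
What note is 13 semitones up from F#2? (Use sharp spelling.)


F#2: chromatic position 6 in octave 2 → absolute = 2×12 + 6 = 30
Transpose up 13: 30 + 13 = 43
43 = 3×12 + 7 → G in octave 3
Result = G3


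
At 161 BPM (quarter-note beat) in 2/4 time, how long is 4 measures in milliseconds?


Quarter-note beat duration = 60000 / 161 ms
Beats per measure (2/4) = 2
One measure = 2 × 60000 / 161 = 120000 / 161 ms
4 measures = 4 × 120000 / 161 = 480000 / 161
= 2981.4 ms


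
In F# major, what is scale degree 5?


Step by step:
Major scale pattern: W-W-H-W-W-W-H (2-2-1-2-2-2-1 semitones)
Starting from F#:
  F# + 2 semitones → G#
  G# + 2 semitones → A#
  A# + 1 semitone → B
  B + 2 semitones → C#
  C# + 2 semitones → D#
  D# + 2 semitones → E#
  E# + 1 semitone → F#
Scale: F# G# A# B C# D# E#
Degree 5 = C#


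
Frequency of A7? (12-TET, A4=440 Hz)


Working:
f = 440 × 2^(n/12) where n = semitones from A4
A7: 36 semitones from A4
f = 440 × 2^(36/12)
f = 3520.00 Hz


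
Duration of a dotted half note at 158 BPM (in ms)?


Reasoning:
One quarter-note beat = 60000 / BPM = 60000 / 158 ms
Dotted half note = 3 × quarter note
Duration = 3 × 60000 / 158 = 180000 / 158
= 1139.2 ms


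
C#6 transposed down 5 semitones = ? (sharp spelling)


C#6: chromatic position 1 in octave 6 → absolute = 6×12 + 1 = 73
Transpose down 5: 73 - 5 = 68
68 = 5×12 + 8 → G# in octave 5
Result = G#5


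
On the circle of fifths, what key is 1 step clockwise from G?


Each clockwise step on the circle of fifths moves up a perfect 5th
From G: G → D
= D


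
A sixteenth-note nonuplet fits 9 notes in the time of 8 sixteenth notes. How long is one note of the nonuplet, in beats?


Working:
Nonuplet: 9 notes occupy the space of 8 sixteenth notes
Space = 8 × 1/4 = 2 beats
Each nonuplet note = 2 / 9 = 2/9 beats
= 2/9 beats


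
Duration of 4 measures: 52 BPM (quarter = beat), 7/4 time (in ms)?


Quarter-note beat duration = 60000 / 52 ms
Beats per measure (7/4) = 7
One measure = 7 × 60000 / 52 = 420000 / 52 ms
4 measures = 4 × 420000 / 52 = 1680000 / 52
= 32307.7 ms


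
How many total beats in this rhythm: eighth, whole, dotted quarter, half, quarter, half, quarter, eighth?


Solution.
Beat values:
  eighth = 0.5 beats
  whole = 4 beats
  dotted quarter = 1.5 beats
  half = 2 beats
  quarter = 1 beat
  half = 2 beats
  quarter = 1 beat
  eighth = 0.5 beats
Sum = 0.5 + 4 + 1.5 + 2 + 1 + 2 + 1 + 0.5
= 12.5 beats


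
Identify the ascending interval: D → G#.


Solution.
Letter names: D → G spans 4 letter names → a 4th
Semitones: D → G# = 6 half-steps
A 4th of 6 semitones is an augmented 4th
= augmented 4th


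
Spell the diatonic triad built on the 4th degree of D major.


Step by step:
D major scale: D E F# G A B C#
Diatonic triad on degree 4 stacks scale notes 4, 6, 1: G B D
G→B = 4 semitones; G→D = 7 semitones → major triad
= G B D (major)


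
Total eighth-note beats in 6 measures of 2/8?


Working:
Time signature 2/8: the bottom number 8 means the eighth note gets one count
The top number 2 means 2 eighth-note beats per measure
Total = 2 × 6 measures
= 12 eighth-note beats


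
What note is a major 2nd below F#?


Let's work it out.
A 2nd spans 2 letter names, so from F we land on E
A major 2nd = 2 semitones below F#
Spell E at that pitch: E
= E


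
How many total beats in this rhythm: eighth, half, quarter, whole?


Beat values:
  eighth = 0.5 beats
  half = 2 beats
  quarter = 1 beat
  whole = 4 beats
Sum = 0.5 + 2 + 1 + 4
= 7.5 beats


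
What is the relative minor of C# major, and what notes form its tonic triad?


Solution.
The relative minor shares the major's key signature and starts on its 6th degree
6th degree = a major 6th above the tonic; a major 6th above C# is A#
→ relative minor of C# major is A# minor
Tonic triad of A# minor = root + minor 3rd + perfect 5th = A# C# E#
= A# minor; triad = A# C# E#


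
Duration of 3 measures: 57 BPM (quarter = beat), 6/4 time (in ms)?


Working:
Quarter-note beat duration = 60000 / 57 ms
Beats per measure (6/4) = 6
One measure = 6 × 60000 / 57 = 360000 / 57 ms
3 measures = 3 × 360000 / 57 = 1080000 / 57
= 18947.4 ms


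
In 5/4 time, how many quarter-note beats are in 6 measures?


Working:
Time signature 5/4: the bottom number 4 means the quarter note gets one count
The top number 5 means 5 quarter-note beats per measure
Total = 5 × 6 measures
= 30 quarter-note beats


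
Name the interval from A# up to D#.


Working:
Letter names: A → D spans 4 letter names → a 4th
Semitones: A# → D# = 5 half-steps
A 4th of 5 semitones is a perfect 4th
= perfect 4th


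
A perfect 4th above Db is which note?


Reasoning:
A 4th spans 4 letter names, so from D we land on G
A perfect 4th = 5 semitones above Db
Spell G at that pitch: Gb
= Gb


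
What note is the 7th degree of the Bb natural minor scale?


Natural minor scale pattern: W-H-W-W-H-W-W (2-1-2-2-1-2-2 semitones)
Starting from Bb:
  Bb + 2 semitones → C
  C + 1 semitone → Db
  Db + 2 semitones → Eb
  Eb + 2 semitones → F
  F + 1 semitone → Gb
  Gb + 2 semitones → Ab
  Ab + 2 semitones → Bb
Scale: Bb C Db Eb F Gb Ab
Degree 7 = Ab


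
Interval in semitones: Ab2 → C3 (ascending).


Let's work it out.
Absolute semitone position = octave×12 + chromatic position
Ab2: 2×12 + 8 = 32
C3: 3×12 + 0 = 36
Difference = 36 - 32 = 4
= 4 semitones


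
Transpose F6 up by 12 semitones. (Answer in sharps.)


F6: chromatic position 5 in octave 6 → absolute = 6×12 + 5 = 77
Transpose up 12: 77 + 12 = 89
89 = 7×12 + 5 → F in octave 7
Result = F7


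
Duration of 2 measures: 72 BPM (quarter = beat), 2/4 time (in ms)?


Quarter-note beat duration = 60000 / 72 ms
Beats per measure (2/4) = 2
One measure = 2 × 60000 / 72 = 120000 / 72 ms
2 measures = 2 × 120000 / 72 = 240000 / 72
= 3333.3 ms


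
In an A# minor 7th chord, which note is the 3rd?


Step by step:
Minor 7th chord = root + minor 3rd + perfect 5th + minor 7th
Seventh chords stack in thirds, so the letter names are A-C-E-G
Root: A#
Minor 3rd above A#: C#
Perfect 5th above A#: E#
Minor 7th above A#: G#
The 3rd = C#


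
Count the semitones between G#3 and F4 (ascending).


Absolute semitone position = octave×12 + chromatic position
G#3: 3×12 + 8 = 44
F4: 4×12 + 5 = 53
Difference = 53 - 44 = 9
= 9 semitones


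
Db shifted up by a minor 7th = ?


Solution.
minor 7th: 7 letter names, 10 semitones
Letter: D + 6 → C
Pitch: Db + 10 semitones, spelled as a C → Cb
= Cb


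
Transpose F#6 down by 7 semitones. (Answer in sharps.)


Solution.
F#6: chromatic position 6 in octave 6 → absolute = 6×12 + 6 = 78
Transpose down 7: 78 - 7 = 71
71 = 5×12 + 11 → B in octave 5
Result = B5


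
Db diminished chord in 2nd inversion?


Let's work it out.
Root position: Db Fb Abb
2nd inversion: move root and 3rd up an octave
Bass note: Abb
Notes (bottom to top) = Abb Db Fb


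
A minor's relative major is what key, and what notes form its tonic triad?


The relative major shares the key signature and is a minor 3rd above the minor tonic
A minor 3rd above A is C
→ relative major of A minor is C major
Tonic triad of C major = root + major 3rd + perfect 5th = C E G
= C major; triad = C E G


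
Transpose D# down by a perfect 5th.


perfect 5th: 5 letter names, 7 semitones
Letter: D - 4 → G
Pitch: D# - 7 semitones, spelled as a G → G#
= G#


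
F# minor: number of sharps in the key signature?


Let's work it out.
Sharp minor keys follow the circle of fifths: A(0), E(1), B(2), F#(3), C#(4), G#(5), D#(6), A#(7)
F# minor has 3 sharps
Order of sharps: F# C# G# D# A# E# B# → first 3: F#, C#, G#
= 3 sharps


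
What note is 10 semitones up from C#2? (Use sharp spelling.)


Solution.
C#2: chromatic position 1 in octave 2 → absolute = 2×12 + 1 = 25
Transpose up 10: 25 + 10 = 35
35 = 2×12 + 11 → B in octave 2
Result = B2


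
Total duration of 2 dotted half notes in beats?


Base half note = 2 beats
Dot 1 adds half the previous value: +1
One dotted half = 2 + 1 = 3
2 of them = 2 × 3 = 6
= 6 beats


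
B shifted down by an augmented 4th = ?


Solution.
augmented 4th: 4 letter names, 6 semitones
Letter: B - 3 → F
Pitch: B - 6 semitones, spelled as an F → F
= F


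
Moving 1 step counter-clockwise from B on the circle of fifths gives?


Reasoning:
Each counter-clockwise step moves down a perfect 5th (= up a perfect 4th)
From B: B → E
= E


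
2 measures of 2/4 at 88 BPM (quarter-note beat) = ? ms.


Step by step:
Quarter-note beat duration = 60000 / 88 ms
Beats per measure (2/4) = 2
One measure = 2 × 60000 / 88 = 120000 / 88 ms
2 measures = 2 × 120000 / 88 = 240000 / 88
= 2727.3 ms


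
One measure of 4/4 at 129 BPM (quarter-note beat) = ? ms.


Quarter-note beat duration = 60000 / 129 ms
Beats per measure (4/4) = 4
One measure = 4 × 60000 / 129 = 240000 / 129 ms
= 1860.5 ms


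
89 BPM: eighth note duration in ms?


Step by step:
One quarter-note beat = 60000 / BPM = 60000 / 89 ms
Eighth note = 1/2 × quarter note
Duration = 1/2 × 60000 / 89 = 30000 / 89
= 337.1 ms


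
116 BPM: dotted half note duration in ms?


Solution.
One quarter-note beat = 60000 / BPM = 60000 / 116 ms
Dotted half note = 3 × quarter note
Duration = 3 × 60000 / 116 = 180000 / 116
= 1551.7 ms


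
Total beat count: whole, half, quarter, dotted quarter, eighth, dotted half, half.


Step by step:
Beat values:
  whole = 4 beats
  half = 2 beats
  quarter = 1 beat
  dotted quarter = 1.5 beats
  eighth = 0.5 beats
  dotted half = 3 beats
  half = 2 beats
Sum = 4 + 2 + 1 + 1.5 + 0.5 + 3 + 2
= 14 beats


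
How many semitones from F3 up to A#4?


Reasoning:
Absolute semitone position = octave×12 + chromatic position
F3: 3×12 + 5 = 41
A#4: 4×12 + 10 = 58
Difference = 58 - 41 = 17
= 17 semitones


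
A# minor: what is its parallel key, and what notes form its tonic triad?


Let's work it out.
Parallel keys share the same tonic but differ in mode
A# minor → parallel is A# major
Tonic triad of A# major = A# C## E#
= A# major; triad = A# C## E#


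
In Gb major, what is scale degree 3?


Solution.
Major scale pattern: W-W-H-W-W-W-H (2-2-1-2-2-2-1 semitones)
Starting from Gb:
  Gb + 2 semitones → Ab
  Ab + 2 semitones → Bb
  Bb + 1 semitone → Cb
  Cb + 2 semitones → Db
  Db + 2 semitones → Eb
  Eb + 2 semitones → F
  F + 1 semitone → Gb
Scale: Gb Ab Bb Cb Db Eb F
Degree 3 = Bb


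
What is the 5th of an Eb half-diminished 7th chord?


Step by step:
Half-diminished 7th chord = root + minor 3rd + diminished 5th + minor 7th
Seventh chords stack in thirds, so the letter names are E-G-B-D
Root: Eb
Minor 3rd above Eb: Gb
Diminished 5th above Eb: Bbb
Minor 7th above Eb: Db
The 5th = Bbb


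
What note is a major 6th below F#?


Reasoning:
A 6th spans 6 letter names, so from F we land on A
A major 6th = 9 semitones below F#
Spell A at that pitch: A
= A


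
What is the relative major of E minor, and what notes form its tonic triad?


Reasoning:
The relative major shares the key signature and is a minor 3rd above the minor tonic
A minor 3rd above E is G
→ relative major of E minor is G major
Tonic triad of G major = root + major 3rd + perfect 5th = G B D
= G major; triad = G B D
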